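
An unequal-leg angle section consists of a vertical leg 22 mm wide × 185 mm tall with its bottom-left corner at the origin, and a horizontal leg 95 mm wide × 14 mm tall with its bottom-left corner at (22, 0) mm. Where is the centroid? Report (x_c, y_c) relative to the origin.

vertical leg: A = 22 × 185 = 4070.00, centroid at (11.00, 92.50).
horizontal leg: A = 95 × 14 = 1330.00, centroid at (69.50, 7.00).
ΣA = 5400.00 mm², ΣAx_c = 137205.00 mm³, ΣAy_c = 385785.00 mm³.
x_c = 137205.00/5400.00 = 25.41 mm; y_c = 385785.00/5400.00 = 71.44 mm.

x_c = 25.41 mm, y_c = 71.44 mm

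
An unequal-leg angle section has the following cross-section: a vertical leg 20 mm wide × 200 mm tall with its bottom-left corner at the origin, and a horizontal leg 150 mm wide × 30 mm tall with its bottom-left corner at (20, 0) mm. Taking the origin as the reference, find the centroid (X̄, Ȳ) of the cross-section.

vertical leg: A = 20 × 200 = 4000.00, centroid at (10.00, 100.00).
horizontal leg: A = 150 × 30 = 4500.00, centroid at (95.00, 15.00).
ΣA = 8500.00 mm²
ΣAX̄ = (4000.00)(10.00) + (4500.00)(95.00) = 467500.00 mm³
ΣAȲ = (4000.00)(100.00) + (4500.00)(15.00) = 467500.00 mm³
X̄ = 467500.00 / 8500.00 = 55.00 mm
Ȳ = 467500.00 / 8500.00 = 55.00 mm

X̄ = 55.00 mm, Ȳ = 55.00 mm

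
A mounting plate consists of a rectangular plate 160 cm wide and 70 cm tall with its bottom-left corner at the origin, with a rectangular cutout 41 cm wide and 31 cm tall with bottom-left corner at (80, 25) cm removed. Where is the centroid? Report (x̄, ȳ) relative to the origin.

x̄ = 77.38 cm, ȳ = 34.30 cm

plate: A = 160 × 70 = 11200.00, centroid at (80.00, 35.00).
hole: A = −(41 × 31) = -1271.00, centroid at (100.50, 40.50).
ΣA = 9929.00 cm², ΣAx̄ = 768264.50 cm³, ΣAȳ = 340524.50 cm³.
x̄ = 768264.50/9929.00 = 77.38 cm; ȳ = 340524.50/9929.00 = 34.30 cm.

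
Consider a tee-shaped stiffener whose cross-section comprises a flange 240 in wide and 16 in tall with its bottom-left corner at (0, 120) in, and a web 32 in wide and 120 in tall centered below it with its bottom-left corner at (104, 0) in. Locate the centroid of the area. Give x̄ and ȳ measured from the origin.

Part | A | x̄ᵢ | ȳᵢ | A·x̄ᵢ | A·ȳᵢ
web | 3840.00 | 120.00 | 60.00 | 460800.00 | 230400.00
flange | 3840.00 | 120.00 | 128.00 | 460800.00 | 491520.00
Σ | 7680.00 |  |  | 921600.00 | 721920.00
x̄ = 921600.00 / 7680.00 = 120.00 in
ȳ = 721920.00 / 7680.00 = 94.00 in

x̄ = 120.00 in, ȳ = 94.00 in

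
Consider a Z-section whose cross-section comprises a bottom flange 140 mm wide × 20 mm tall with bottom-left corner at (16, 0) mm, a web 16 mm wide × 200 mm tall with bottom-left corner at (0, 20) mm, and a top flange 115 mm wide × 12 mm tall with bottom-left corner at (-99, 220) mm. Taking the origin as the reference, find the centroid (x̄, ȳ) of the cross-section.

x̄ = 28.34 mm, ȳ = 98.09 mm

Part | A | x̄ᵢ | ȳᵢ | A·x̄ᵢ | A·ȳᵢ
bottom flange | 2800.00 | 86.00 | 10.00 | 240800.00 | 28000.00
web | 3200.00 | 8.00 | 120.00 | 25600.00 | 384000.00
top flange | 1380.00 | -41.50 | 226.00 | -57270.00 | 311880.00
Σ | 7380.00 |  |  | 209130.00 | 723880.00
x̄ = 209130.00 / 7380.00 = 28.34 mm
ȳ = 723880.00 / 7380.00 = 98.09 mm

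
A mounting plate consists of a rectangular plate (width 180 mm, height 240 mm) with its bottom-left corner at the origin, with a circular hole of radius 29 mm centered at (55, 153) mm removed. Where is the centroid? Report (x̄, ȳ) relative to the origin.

x̄ = 92.28 mm, ȳ = 117.85 mm

Part | A | x̄ᵢ | ȳᵢ | A·x̄ᵢ | A·ȳᵢ
plate | 43200.00 | 90.00 | 120.00 | 3888000.00 | 5184000.00
hole | -2642.08 | 55.00 | 153.00 | -145314.37 | -404238.15
Σ | 40557.92 |  |  | 3742685.63 | 4779761.85
x̄ = 3742685.63 / 40557.92 = 92.28 mm
ȳ = 4779761.85 / 40557.92 = 117.85 mm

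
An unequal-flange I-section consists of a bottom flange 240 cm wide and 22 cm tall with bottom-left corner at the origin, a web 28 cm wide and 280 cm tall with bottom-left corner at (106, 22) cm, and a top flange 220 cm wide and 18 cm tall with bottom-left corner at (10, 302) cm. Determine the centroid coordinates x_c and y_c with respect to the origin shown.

bottom flange: A = 240 × 22 = 5280.00, centroid at (120.00, 11.00).
web: A = 28 × 280 = 7840.00, centroid at (120.00, 162.00).
top flange: A = 220 × 18 = 3960.00, centroid at (120.00, 311.00).
ΣA = 17080.00 cm²
ΣAx_c = (5280.00)(120.00) + (7840.00)(120.00) + (3960.00)(120.00) = 2049600.00 cm³
ΣAy_c = (5280.00)(11.00) + (7840.00)(162.00) + (3960.00)(311.00) = 2559720.00 cm³
x_c = 2049600.00 / 17080.00 = 120.00 cm
y_c = 2559720.00 / 17080.00 = 149.87 cm

x_c = 120.00 cm, y_c = 149.87 cm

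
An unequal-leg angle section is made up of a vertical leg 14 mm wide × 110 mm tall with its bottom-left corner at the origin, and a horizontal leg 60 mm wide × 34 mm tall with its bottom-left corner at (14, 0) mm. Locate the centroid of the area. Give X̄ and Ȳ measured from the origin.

X̄ = 28.08 mm, Ȳ = 33.35 mm

Part | A | x̄ᵢ | ȳᵢ | A·x̄ᵢ | A·ȳᵢ
vertical leg | 1540.00 | 7.00 | 55.00 | 10780.00 | 84700.00
horizontal leg | 2040.00 | 44.00 | 17.00 | 89760.00 | 34680.00
Σ | 3580.00 |  |  | 100540.00 | 119380.00
X̄ = 100540.00 / 3580.00 = 28.08 mm
Ȳ = 119380.00 / 3580.00 = 33.35 mm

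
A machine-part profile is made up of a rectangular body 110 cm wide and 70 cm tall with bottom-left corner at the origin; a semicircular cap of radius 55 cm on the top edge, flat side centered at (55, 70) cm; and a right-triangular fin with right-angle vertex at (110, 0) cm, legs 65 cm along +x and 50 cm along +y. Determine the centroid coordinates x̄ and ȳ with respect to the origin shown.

x̄ = 63.85 cm, ȳ = 52.58 cm

rectangular body: A = 110 × 70 = 7700.00, centroid at (55.00, 35.00).
semicircular top: A = ½π·55² = 4751.66, centroid at (55.00, 93.34).
triangular fin: A = ½·65·50 = 1625.00, centroid at (131.67, 16.67).
ΣA = 14076.66 cm²
ΣAx̄ = (7700.00)(55.00) + (4751.66)(55.00) + (1625.00)(131.67) = 898799.57 cm³
ΣAȳ = (7700.00)(35.00) + (4751.66)(93.34) + (1625.00)(16.67) = 740116.12 cm³
x̄ = 898799.57 / 14076.66 = 63.85 cm
ȳ = 740116.12 / 14076.66 = 52.58 cm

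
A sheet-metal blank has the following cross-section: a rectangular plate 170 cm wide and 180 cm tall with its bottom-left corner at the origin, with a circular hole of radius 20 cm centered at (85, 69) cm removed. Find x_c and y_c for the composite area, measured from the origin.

x_c = 85.00 cm, y_c = 90.90 cm

Part | A | x̄ᵢ | ȳᵢ | A·x̄ᵢ | A·ȳᵢ
plate | 30600.00 | 85.00 | 90.00 | 2601000.00 | 2754000.00
hole | -1256.64 | 85.00 | 69.00 | -106814.15 | -86707.96
Σ | 29343.36 |  |  | 2494185.85 | 2667292.04
x_c = 2494185.85 / 29343.36 = 85.00 cm
y_c = 2667292.04 / 29343.36 = 90.90 cm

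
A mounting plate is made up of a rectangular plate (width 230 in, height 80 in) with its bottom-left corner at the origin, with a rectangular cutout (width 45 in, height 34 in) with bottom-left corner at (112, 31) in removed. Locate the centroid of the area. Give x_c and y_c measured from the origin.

x_c = 113.23 in, y_c = 39.27 in

plate: A = 230 × 80 = 18400.00, centroid at (115.00, 40.00).
hole: A = −(45 × 34) = -1530.00, centroid at (134.50, 48.00).
ΣA = 16870.00 in²
ΣAx_c = (18400.00)(115.00) + (-1530.00)(134.50) = 1910215.00 in³
ΣAy_c = (18400.00)(40.00) + (-1530.00)(48.00) = 662560.00 in³
x_c = 1910215.00 / 16870.00 = 113.23 in
y_c = 662560.00 / 16870.00 = 39.27 in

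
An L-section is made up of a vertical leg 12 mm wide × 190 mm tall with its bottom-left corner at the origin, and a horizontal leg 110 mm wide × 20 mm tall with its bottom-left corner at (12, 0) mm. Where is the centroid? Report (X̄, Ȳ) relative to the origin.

X̄ = 35.96 mm, Ȳ = 53.26 mm

vertical leg: A = 12 × 190 = 2280.00, centroid at (6.00, 95.00).
horizontal leg: A = 110 × 20 = 2200.00, centroid at (67.00, 10.00).
ΣA = 4480.00 mm², ΣAX̄ = 161080.00 mm³, ΣAȲ = 238600.00 mm³.
X̄ = 161080.00/4480.00 = 35.96 mm; Ȳ = 238600.00/4480.00 = 53.26 mm.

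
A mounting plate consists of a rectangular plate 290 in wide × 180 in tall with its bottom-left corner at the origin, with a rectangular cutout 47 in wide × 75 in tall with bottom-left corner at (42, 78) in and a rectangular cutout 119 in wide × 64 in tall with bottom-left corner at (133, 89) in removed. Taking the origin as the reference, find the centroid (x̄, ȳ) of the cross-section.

plate: A = 290 × 180 = 52200.00, centroid at (145.00, 90.00).
hole 1: A = −(47 × 75) = -3525.00, centroid at (65.50, 115.50).
hole 2: A = −(119 × 64) = -7616.00, centroid at (192.50, 121.00).
ΣA = 41059.00 in², ΣAx̄ = 5872032.50 in³, ΣAȳ = 3369326.50 in³.
x̄ = 5872032.50/41059.00 = 143.01 in; ȳ = 3369326.50/41059.00 = 82.06 in.

x̄ = 143.01 in, ȳ = 82.06 in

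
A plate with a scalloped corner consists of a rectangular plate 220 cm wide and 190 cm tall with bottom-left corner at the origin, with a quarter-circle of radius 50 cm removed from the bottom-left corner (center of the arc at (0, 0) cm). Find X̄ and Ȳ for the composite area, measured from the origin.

X̄ = 114.38 cm, Ȳ = 98.64 cm

plate: A = 220 × 190 = 41800.00, centroid at (110.00, 95.00).
removed quarter-circle: A = −¼π·50² = -1963.50, centroid at (21.22, 21.22).
ΣA = 39836.50 cm²
ΣAX̄ = (41800.00)(110.00) + (-1963.50)(21.22) = 4556333.33 cm³
ΣAȲ = (41800.00)(95.00) + (-1963.50)(21.22) = 3929333.33 cm³
X̄ = 4556333.33 / 39836.50 = 114.38 cm
Ȳ = 3929333.33 / 39836.50 = 98.64 cm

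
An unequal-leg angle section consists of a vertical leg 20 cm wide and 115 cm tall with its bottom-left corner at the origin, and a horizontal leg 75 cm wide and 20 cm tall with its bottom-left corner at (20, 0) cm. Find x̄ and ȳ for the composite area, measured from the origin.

x̄ = 28.75 cm, ȳ = 38.75 cm

vertical leg: A = 20 × 115 = 2300.00, centroid at (10.00, 57.50).
horizontal leg: A = 75 × 20 = 1500.00, centroid at (57.50, 10.00).
ΣA = 3800.00 cm²
ΣAx̄ = (2300.00)(10.00) + (1500.00)(57.50) = 109250.00 cm³
ΣAȳ = (2300.00)(57.50) + (1500.00)(10.00) = 147250.00 cm³
x̄ = 109250.00 / 3800.00 = 28.75 cm
ȳ = 147250.00 / 3800.00 = 38.75 cm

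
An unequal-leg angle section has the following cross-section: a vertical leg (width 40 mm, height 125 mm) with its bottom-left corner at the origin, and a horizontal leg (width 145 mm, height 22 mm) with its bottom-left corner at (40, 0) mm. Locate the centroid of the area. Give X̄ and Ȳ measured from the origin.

vertical leg: A = 40 × 125 = 5000.00, centroid at (20.00, 62.50).
horizontal leg: A = 145 × 22 = 3190.00, centroid at (112.50, 11.00).
ΣA = 8190.00 mm²
ΣAX̄ = (5000.00)(20.00) + (3190.00)(112.50) = 458875.00 mm³
ΣAȲ = (5000.00)(62.50) + (3190.00)(11.00) = 347590.00 mm³
X̄ = 458875.00 / 8190.00 = 56.03 mm
Ȳ = 347590.00 / 8190.00 = 42.44 mm

X̄ = 56.03 mm, Ȳ = 42.44 mm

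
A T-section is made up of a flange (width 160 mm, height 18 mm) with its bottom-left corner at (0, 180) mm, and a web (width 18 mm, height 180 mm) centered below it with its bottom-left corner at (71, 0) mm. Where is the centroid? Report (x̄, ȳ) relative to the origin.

web: A = 18 × 180 = 3240.00, centroid at (80.00, 90.00).
flange: A = 160 × 18 = 2880.00, centroid at (80.00, 189.00).
ΣA = 6120.00 mm², ΣAx̄ = 489600.00 mm³, ΣAȳ = 835920.00 mm³.
x̄ = 489600.00/6120.00 = 80.00 mm; ȳ = 835920.00/6120.00 = 136.59 mm.

x̄ = 80.00 mm, ȳ = 136.59 mm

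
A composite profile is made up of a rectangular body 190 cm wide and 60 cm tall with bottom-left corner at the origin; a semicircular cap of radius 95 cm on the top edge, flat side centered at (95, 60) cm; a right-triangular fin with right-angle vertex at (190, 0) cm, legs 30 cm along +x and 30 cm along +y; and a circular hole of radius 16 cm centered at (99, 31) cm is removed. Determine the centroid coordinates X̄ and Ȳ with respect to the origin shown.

rectangular body: A = 190 × 60 = 11400.00, centroid at (95.00, 30.00).
semicircular top: A = ½π·95² = 14176.44, centroid at (95.00, 100.32).
triangular fin: A = ½·30·30 = 450.00, centroid at (200.00, 10.00).
hole: A = −π·16² = -804.25, centroid at (99.00, 31.00).
ΣA = 25222.19 cm²
ΣAX̄ = (11400.00)(95.00) + (14176.44)(95.00) + (450.00)(200.00) + (-804.25)(99.00) = 2440140.98 cm³
ΣAȲ = (11400.00)(30.00) + (14176.44)(100.32) + (450.00)(10.00) + (-804.25)(31.00) = 1743737.86 cm³
X̄ = 2440140.98 / 25222.19 = 96.75 cm
Ȳ = 1743737.86 / 25222.19 = 69.14 cm

X̄ = 96.75 cm, Ȳ = 69.14 cm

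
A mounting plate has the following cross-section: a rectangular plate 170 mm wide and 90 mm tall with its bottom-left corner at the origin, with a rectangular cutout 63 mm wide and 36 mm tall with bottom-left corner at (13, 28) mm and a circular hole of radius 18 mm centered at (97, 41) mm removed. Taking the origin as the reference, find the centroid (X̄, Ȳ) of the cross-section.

X̄ = 91.63 mm, Ȳ = 45.15 mm

Part | A | x̄ᵢ | ȳᵢ | A·x̄ᵢ | A·ȳᵢ
plate | 15300.00 | 85.00 | 45.00 | 1300500.00 | 688500.00
hole 1 | -2268.00 | 44.50 | 46.00 | -100926.00 | -104328.00
hole 2 | -1017.88 | 97.00 | 41.00 | -98733.97 | -41732.92
Σ | 12014.12 |  |  | 1100840.03 | 542439.08
X̄ = 1100840.03 / 12014.12 = 91.63 mm
Ȳ = 542439.08 / 12014.12 = 45.15 mm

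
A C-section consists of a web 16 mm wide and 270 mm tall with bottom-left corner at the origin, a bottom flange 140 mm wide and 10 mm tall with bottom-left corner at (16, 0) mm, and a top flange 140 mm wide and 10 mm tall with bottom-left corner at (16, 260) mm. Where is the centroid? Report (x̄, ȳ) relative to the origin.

web: A = 16 × 270 = 4320.00, centroid at (8.00, 135.00).
bottom flange: A = 140 × 10 = 1400.00, centroid at (86.00, 5.00).
top flange: A = 140 × 10 = 1400.00, centroid at (86.00, 265.00).
ΣA = 7120.00 mm²
ΣAx̄ = (4320.00)(8.00) + (1400.00)(86.00) + (1400.00)(86.00) = 275360.00 mm³
ΣAȳ = (4320.00)(135.00) + (1400.00)(5.00) + (1400.00)(265.00) = 961200.00 mm³
x̄ = 275360.00 / 7120.00 = 38.67 mm
ȳ = 961200.00 / 7120.00 = 135.00 mm

x̄ = 38.67 mm, ȳ = 135.00 mm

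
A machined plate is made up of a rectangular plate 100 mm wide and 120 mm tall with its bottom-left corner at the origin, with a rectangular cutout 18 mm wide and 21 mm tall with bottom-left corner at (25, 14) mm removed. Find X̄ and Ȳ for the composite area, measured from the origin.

plate: A = 100 × 120 = 12000.00, centroid at (50.00, 60.00).
hole: A = −(18 × 21) = -378.00, centroid at (34.00, 24.50).
ΣA = 11622.00 mm²
ΣAX̄ = (12000.00)(50.00) + (-378.00)(34.00) = 587148.00 mm³
ΣAȲ = (12000.00)(60.00) + (-378.00)(24.50) = 710739.00 mm³
X̄ = 587148.00 / 11622.00 = 50.52 mm
Ȳ = 710739.00 / 11622.00 = 61.15 mm

X̄ = 50.52 mm, Ȳ = 61.15 mm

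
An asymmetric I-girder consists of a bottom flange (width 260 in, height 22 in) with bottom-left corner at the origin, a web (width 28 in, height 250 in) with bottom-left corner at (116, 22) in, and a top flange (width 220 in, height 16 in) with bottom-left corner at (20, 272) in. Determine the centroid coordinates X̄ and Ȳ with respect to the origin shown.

X̄ = 130.00 in, Ȳ = 127.93 in

bottom flange: A = 260 × 22 = 5720.00, centroid at (130.00, 11.00).
web: A = 28 × 250 = 7000.00, centroid at (130.00, 147.00).
top flange: A = 220 × 16 = 3520.00, centroid at (130.00, 280.00).
ΣA = 16240.00 in², ΣAX̄ = 2111200.00 in³, ΣAȲ = 2077520.00 in³.
X̄ = 2111200.00/16240.00 = 130.00 in; Ȳ = 2077520.00/16240.00 = 127.93 in.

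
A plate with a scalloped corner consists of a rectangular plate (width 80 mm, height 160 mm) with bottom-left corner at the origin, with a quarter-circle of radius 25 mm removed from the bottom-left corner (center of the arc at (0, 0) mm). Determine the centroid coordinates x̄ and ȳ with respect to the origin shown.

plate: A = 80 × 160 = 12800.00, centroid at (40.00, 80.00).
removed quarter-circle: A = −¼π·25² = -490.87, centroid at (10.61, 10.61).
ΣA = 12309.13 mm²
ΣAx̄ = (12800.00)(40.00) + (-490.87)(10.61) = 506791.67 mm³
ΣAȳ = (12800.00)(80.00) + (-490.87)(10.61) = 1018791.67 mm³
x̄ = 506791.67 / 12309.13 = 41.17 mm
ȳ = 1018791.67 / 12309.13 = 82.77 mm

x̄ = 41.17 mm, ȳ = 82.77 mm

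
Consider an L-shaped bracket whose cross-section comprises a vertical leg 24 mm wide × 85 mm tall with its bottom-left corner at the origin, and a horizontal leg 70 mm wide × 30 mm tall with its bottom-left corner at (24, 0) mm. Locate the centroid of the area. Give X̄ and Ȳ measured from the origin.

X̄ = 35.84 mm, Ȳ = 28.55 mm

vertical leg: A = 24 × 85 = 2040.00, centroid at (12.00, 42.50).
horizontal leg: A = 70 × 30 = 2100.00, centroid at (59.00, 15.00).
ΣA = 4140.00 mm²
ΣAX̄ = (2040.00)(12.00) + (2100.00)(59.00) = 148380.00 mm³
ΣAȲ = (2040.00)(42.50) + (2100.00)(15.00) = 118200.00 mm³
X̄ = 148380.00 / 4140.00 = 35.84 mm
Ȳ = 118200.00 / 4140.00 = 28.55 mm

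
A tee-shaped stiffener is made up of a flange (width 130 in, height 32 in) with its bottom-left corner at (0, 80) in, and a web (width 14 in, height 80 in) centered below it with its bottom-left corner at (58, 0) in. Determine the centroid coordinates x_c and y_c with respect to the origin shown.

x_c = 65.00 in, y_c = 84.12 in

Part | A | x̄ᵢ | ȳᵢ | A·x̄ᵢ | A·ȳᵢ
web | 1120.00 | 65.00 | 40.00 | 72800.00 | 44800.00
flange | 4160.00 | 65.00 | 96.00 | 270400.00 | 399360.00
Σ | 5280.00 |  |  | 343200.00 | 444160.00
x_c = 343200.00 / 5280.00 = 65.00 in
y_c = 444160.00 / 5280.00 = 84.12 in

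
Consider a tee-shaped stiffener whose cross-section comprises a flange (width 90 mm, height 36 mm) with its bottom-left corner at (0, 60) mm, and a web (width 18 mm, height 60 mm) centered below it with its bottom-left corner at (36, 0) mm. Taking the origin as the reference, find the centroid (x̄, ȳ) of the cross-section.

x̄ = 45.00 mm, ȳ = 66.00 mm

Part | A | x̄ᵢ | ȳᵢ | A·x̄ᵢ | A·ȳᵢ
web | 1080.00 | 45.00 | 30.00 | 48600.00 | 32400.00
flange | 3240.00 | 45.00 | 78.00 | 145800.00 | 252720.00
Σ | 4320.00 |  |  | 194400.00 | 285120.00
x̄ = 194400.00 / 4320.00 = 45.00 mm
ȳ = 285120.00 / 4320.00 = 66.00 mm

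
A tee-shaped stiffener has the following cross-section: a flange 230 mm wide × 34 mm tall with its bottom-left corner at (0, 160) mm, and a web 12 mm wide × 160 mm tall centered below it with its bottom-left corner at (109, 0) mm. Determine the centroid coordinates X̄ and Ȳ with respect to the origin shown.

X̄ = 115.00 mm, Ȳ = 157.88 mm

Part | A | x̄ᵢ | ȳᵢ | A·x̄ᵢ | A·ȳᵢ
web | 1920.00 | 115.00 | 80.00 | 220800.00 | 153600.00
flange | 7820.00 | 115.00 | 177.00 | 899300.00 | 1384140.00
Σ | 9740.00 |  |  | 1120100.00 | 1537740.00
X̄ = 1120100.00 / 9740.00 = 115.00 mm
Ȳ = 1537740.00 / 9740.00 = 157.88 mm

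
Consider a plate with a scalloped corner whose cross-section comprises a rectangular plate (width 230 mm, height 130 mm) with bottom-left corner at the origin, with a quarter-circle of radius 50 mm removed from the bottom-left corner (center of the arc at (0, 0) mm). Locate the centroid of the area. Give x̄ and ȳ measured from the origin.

Part | A | x̄ᵢ | ȳᵢ | A·x̄ᵢ | A·ȳᵢ
plate | 29900.00 | 115.00 | 65.00 | 3438500.00 | 1943500.00
removed quarter-circle | -1963.50 | 21.22 | 21.22 | -41666.67 | -41666.67
Σ | 27936.50 |  |  | 3396833.33 | 1901833.33
x̄ = 3396833.33 / 27936.50 = 121.59 mm
ȳ = 1901833.33 / 27936.50 = 68.08 mm

x̄ = 121.59 mm, ȳ = 68.08 mm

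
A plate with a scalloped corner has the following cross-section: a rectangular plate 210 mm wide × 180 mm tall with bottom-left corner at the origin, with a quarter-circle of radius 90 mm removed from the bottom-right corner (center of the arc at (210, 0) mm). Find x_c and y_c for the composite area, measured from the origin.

x_c = 91.48 mm, y_c = 100.48 mm

Part | A | x̄ᵢ | ȳᵢ | A·x̄ᵢ | A·ȳᵢ
plate | 37800.00 | 105.00 | 90.00 | 3969000.00 | 3402000.00
removed quarter-circle | -6361.73 | 171.80 | 38.20 | -1092962.28 | -243000.00
Σ | 31438.27 |  |  | 2876037.72 | 3159000.00
x_c = 2876037.72 / 31438.27 = 91.48 mm
y_c = 3159000.00 / 31438.27 = 100.48 mm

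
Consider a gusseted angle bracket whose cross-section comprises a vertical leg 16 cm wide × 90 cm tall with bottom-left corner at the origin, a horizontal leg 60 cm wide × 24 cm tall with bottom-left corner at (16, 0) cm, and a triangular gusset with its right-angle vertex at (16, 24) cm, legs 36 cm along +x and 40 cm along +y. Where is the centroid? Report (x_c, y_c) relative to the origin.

vertical leg: A = 16 × 90 = 1440.00, centroid at (8.00, 45.00).
horizontal leg: A = 60 × 24 = 1440.00, centroid at (46.00, 12.00).
gusset: A = ½·36·40 = 720.00, centroid at (28.00, 37.33).
ΣA = 3600.00 cm², ΣAx_c = 97920.00 cm³, ΣAy_c = 108960.00 cm³.
x_c = 97920.00/3600.00 = 27.20 cm; y_c = 108960.00/3600.00 = 30.27 cm.

x_c = 27.20 cm, y_c = 30.27 cm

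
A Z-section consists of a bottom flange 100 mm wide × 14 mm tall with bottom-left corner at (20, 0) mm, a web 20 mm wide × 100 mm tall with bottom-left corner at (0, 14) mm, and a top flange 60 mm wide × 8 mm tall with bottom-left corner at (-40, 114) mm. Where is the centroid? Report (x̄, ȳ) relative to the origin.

bottom flange: A = 100 × 14 = 1400.00, centroid at (70.00, 7.00).
web: A = 20 × 100 = 2000.00, centroid at (10.00, 64.00).
top flange: A = 60 × 8 = 480.00, centroid at (-10.00, 118.00).
ΣA = 3880.00 mm², ΣAx̄ = 113200.00 mm³, ΣAȳ = 194440.00 mm³.
x̄ = 113200.00/3880.00 = 29.18 mm; ȳ = 194440.00/3880.00 = 50.11 mm.

x̄ = 29.18 mm, ȳ = 50.11 mm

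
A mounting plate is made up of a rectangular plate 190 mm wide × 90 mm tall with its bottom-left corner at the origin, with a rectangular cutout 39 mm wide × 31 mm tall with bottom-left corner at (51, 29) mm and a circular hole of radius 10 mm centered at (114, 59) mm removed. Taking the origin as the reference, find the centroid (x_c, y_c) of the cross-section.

x_c = 96.52 mm, y_c = 44.76 mm

Part | A | x̄ᵢ | ȳᵢ | A·x̄ᵢ | A·ȳᵢ
plate | 17100.00 | 95.00 | 45.00 | 1624500.00 | 769500.00
hole 1 | -1209.00 | 70.50 | 44.50 | -85234.50 | -53800.50
hole 2 | -314.16 | 114.00 | 59.00 | -35814.16 | -18535.40
Σ | 15576.84 |  |  | 1503451.34 | 697164.10
x_c = 1503451.34 / 15576.84 = 96.52 mm
y_c = 697164.10 / 15576.84 = 44.76 mm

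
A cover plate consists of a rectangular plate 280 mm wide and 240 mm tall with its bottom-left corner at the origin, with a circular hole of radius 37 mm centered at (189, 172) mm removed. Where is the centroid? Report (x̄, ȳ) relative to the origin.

x̄ = 136.65 mm, ȳ = 116.44 mm

plate: A = 280 × 240 = 67200.00, centroid at (140.00, 120.00).
hole: A = −π·37² = -4300.84, centroid at (189.00, 172.00).
ΣA = 62899.16 mm², ΣAx̄ = 8595141.18 mm³, ΣAȳ = 7324255.46 mm³.
x̄ = 8595141.18/62899.16 = 136.65 mm; ȳ = 7324255.46/62899.16 = 116.44 mm.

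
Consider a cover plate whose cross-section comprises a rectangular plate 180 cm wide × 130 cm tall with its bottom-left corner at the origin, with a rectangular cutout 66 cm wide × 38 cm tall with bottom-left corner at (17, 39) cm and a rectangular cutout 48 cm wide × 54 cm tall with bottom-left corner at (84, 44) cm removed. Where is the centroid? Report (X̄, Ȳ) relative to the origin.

X̄ = 92.93 cm, Ȳ = 65.11 cm

Part | A | x̄ᵢ | ȳᵢ | A·x̄ᵢ | A·ȳᵢ
plate | 23400.00 | 90.00 | 65.00 | 2106000.00 | 1521000.00
hole 1 | -2508.00 | 50.00 | 58.00 | -125400.00 | -145464.00
hole 2 | -2592.00 | 108.00 | 71.00 | -279936.00 | -184032.00
Σ | 18300.00 |  |  | 1700664.00 | 1191504.00
X̄ = 1700664.00 / 18300.00 = 92.93 cm
Ȳ = 1191504.00 / 18300.00 = 65.11 cm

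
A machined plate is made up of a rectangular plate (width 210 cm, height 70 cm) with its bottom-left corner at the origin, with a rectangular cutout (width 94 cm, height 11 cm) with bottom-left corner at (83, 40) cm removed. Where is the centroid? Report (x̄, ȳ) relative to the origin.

x̄ = 103.11 cm, ȳ = 34.21 cm

plate: A = 210 × 70 = 14700.00, centroid at (105.00, 35.00).
hole: A = −(94 × 11) = -1034.00, centroid at (130.00, 45.50).
ΣA = 13666.00 cm²
ΣAx̄ = (14700.00)(105.00) + (-1034.00)(130.00) = 1409080.00 cm³
ΣAȳ = (14700.00)(35.00) + (-1034.00)(45.50) = 467453.00 cm³
x̄ = 1409080.00 / 13666.00 = 103.11 cm
ȳ = 467453.00 / 13666.00 = 34.21 cm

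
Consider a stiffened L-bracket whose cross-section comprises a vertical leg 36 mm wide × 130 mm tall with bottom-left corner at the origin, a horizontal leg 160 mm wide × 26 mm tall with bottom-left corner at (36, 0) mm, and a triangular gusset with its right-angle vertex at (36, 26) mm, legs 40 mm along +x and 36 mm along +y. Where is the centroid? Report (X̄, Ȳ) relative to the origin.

X̄ = 63.00 mm, Ȳ = 40.34 mm

vertical leg: A = 36 × 130 = 4680.00, centroid at (18.00, 65.00).
horizontal leg: A = 160 × 26 = 4160.00, centroid at (116.00, 13.00).
gusset: A = ½·40·36 = 720.00, centroid at (49.33, 38.00).
ΣA = 9560.00 mm²
ΣAX̄ = (4680.00)(18.00) + (4160.00)(116.00) + (720.00)(49.33) = 602320.00 mm³
ΣAȲ = (4680.00)(65.00) + (4160.00)(13.00) + (720.00)(38.00) = 385640.00 mm³
X̄ = 602320.00 / 9560.00 = 63.00 mm
Ȳ = 385640.00 / 9560.00 = 40.34 mm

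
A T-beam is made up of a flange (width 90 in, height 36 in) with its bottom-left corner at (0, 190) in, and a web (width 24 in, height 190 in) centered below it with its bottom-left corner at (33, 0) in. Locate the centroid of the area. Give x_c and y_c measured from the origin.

x_c = 45.00 in, y_c = 141.94 in

web: A = 24 × 190 = 4560.00, centroid at (45.00, 95.00).
flange: A = 90 × 36 = 3240.00, centroid at (45.00, 208.00).
ΣA = 7800.00 in²
ΣAx_c = (4560.00)(45.00) + (3240.00)(45.00) = 351000.00 in³
ΣAy_c = (4560.00)(95.00) + (3240.00)(208.00) = 1107120.00 in³
x_c = 351000.00 / 7800.00 = 45.00 in
y_c = 1107120.00 / 7800.00 = 141.94 in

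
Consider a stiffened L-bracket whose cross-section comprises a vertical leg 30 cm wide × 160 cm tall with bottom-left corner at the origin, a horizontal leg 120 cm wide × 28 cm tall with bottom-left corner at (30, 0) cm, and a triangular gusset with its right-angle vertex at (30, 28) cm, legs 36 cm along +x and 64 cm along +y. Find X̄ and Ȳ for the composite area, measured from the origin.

X̄ = 45.40 cm, Ȳ = 52.39 cm

Part | A | x̄ᵢ | ȳᵢ | A·x̄ᵢ | A·ȳᵢ
vertical leg | 4800.00 | 15.00 | 80.00 | 72000.00 | 384000.00
horizontal leg | 3360.00 | 90.00 | 14.00 | 302400.00 | 47040.00
gusset | 1152.00 | 42.00 | 49.33 | 48384.00 | 56832.00
Σ | 9312.00 |  |  | 422784.00 | 487872.00
X̄ = 422784.00 / 9312.00 = 45.40 cm
Ȳ = 487872.00 / 9312.00 = 52.39 cm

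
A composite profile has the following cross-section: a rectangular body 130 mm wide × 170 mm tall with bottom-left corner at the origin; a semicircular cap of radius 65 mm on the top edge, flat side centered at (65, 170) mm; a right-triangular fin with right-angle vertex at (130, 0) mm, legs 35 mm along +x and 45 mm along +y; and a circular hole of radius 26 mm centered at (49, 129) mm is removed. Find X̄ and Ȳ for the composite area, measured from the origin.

X̄ = 68.44 mm, Ȳ = 106.85 mm

Part | A | x̄ᵢ | ȳᵢ | A·x̄ᵢ | A·ȳᵢ
rectangular body | 22100.00 | 65.00 | 85.00 | 1436500.00 | 1878500.00
semicircular top | 6636.61 | 65.00 | 197.59 | 431379.94 | 1311307.80
triangular fin | 787.50 | 141.67 | 15.00 | 111562.50 | 11812.50
hole | -2123.72 | 49.00 | 129.00 | -104062.12 | -273959.45
Σ | 27400.40 |  |  | 1875380.33 | 2927660.85
X̄ = 1875380.33 / 27400.40 = 68.44 mm
Ȳ = 2927660.85 / 27400.40 = 106.85 mm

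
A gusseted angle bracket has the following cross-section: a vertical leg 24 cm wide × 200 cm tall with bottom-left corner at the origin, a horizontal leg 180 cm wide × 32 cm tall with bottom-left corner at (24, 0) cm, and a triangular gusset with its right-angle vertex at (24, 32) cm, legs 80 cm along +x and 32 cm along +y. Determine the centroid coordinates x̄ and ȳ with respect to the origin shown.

x̄ = 65.80 cm, ȳ = 52.94 cm

vertical leg: A = 24 × 200 = 4800.00, centroid at (12.00, 100.00).
horizontal leg: A = 180 × 32 = 5760.00, centroid at (114.00, 16.00).
gusset: A = ½·80·32 = 1280.00, centroid at (50.67, 42.67).
ΣA = 11840.00 cm², ΣAx̄ = 779093.33 cm³, ΣAȳ = 626773.33 cm³.
x̄ = 779093.33/11840.00 = 65.80 cm; ȳ = 626773.33/11840.00 = 52.94 cm.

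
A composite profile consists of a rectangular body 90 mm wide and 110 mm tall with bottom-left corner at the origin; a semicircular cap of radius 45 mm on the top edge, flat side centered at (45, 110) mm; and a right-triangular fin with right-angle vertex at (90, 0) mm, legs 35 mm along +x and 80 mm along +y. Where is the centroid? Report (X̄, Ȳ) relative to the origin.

X̄ = 50.48 mm, Ȳ = 68.54 mm

rectangular body: A = 90 × 110 = 9900.00, centroid at (45.00, 55.00).
semicircular top: A = ½π·45² = 3180.86, centroid at (45.00, 129.10).
triangular fin: A = ½·35·80 = 1400.00, centroid at (101.67, 26.67).
ΣA = 14480.86 mm², ΣAX̄ = 730972.15 mm³, ΣAȲ = 992478.22 mm³.
X̄ = 730972.15/14480.86 = 50.48 mm; Ȳ = 992478.22/14480.86 = 68.54 mm.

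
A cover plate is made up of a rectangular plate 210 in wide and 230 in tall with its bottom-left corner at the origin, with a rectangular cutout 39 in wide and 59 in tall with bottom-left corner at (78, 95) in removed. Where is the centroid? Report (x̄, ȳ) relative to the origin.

x̄ = 105.38 in, ȳ = 114.52 in

plate: A = 210 × 230 = 48300.00, centroid at (105.00, 115.00).
hole: A = −(39 × 59) = -2301.00, centroid at (97.50, 124.50).
ΣA = 45999.00 in²
ΣAx̄ = (48300.00)(105.00) + (-2301.00)(97.50) = 4847152.50 in³
ΣAȳ = (48300.00)(115.00) + (-2301.00)(124.50) = 5268025.50 in³
x̄ = 4847152.50 / 45999.00 = 105.38 in
ȳ = 5268025.50 / 45999.00 = 114.52 in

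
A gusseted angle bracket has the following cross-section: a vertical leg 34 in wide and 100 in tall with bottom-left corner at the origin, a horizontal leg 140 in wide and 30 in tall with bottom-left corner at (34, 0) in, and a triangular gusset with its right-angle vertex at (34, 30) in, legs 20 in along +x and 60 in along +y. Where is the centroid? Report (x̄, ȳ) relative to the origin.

vertical leg: A = 34 × 100 = 3400.00, centroid at (17.00, 50.00).
horizontal leg: A = 140 × 30 = 4200.00, centroid at (104.00, 15.00).
gusset: A = ½·20·60 = 600.00, centroid at (40.67, 50.00).
ΣA = 8200.00 in², ΣAx̄ = 519000.00 in³, ΣAȳ = 263000.00 in³.
x̄ = 519000.00/8200.00 = 63.29 in; ȳ = 263000.00/8200.00 = 32.07 in.

x̄ = 63.29 in, ȳ = 32.07 in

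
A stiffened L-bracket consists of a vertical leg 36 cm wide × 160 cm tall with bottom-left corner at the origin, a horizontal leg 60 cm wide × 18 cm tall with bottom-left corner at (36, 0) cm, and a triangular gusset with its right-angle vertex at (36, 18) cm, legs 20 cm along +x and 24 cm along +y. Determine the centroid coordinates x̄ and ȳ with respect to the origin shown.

x̄ = 26.16 cm, ȳ = 67.34 cm

vertical leg: A = 36 × 160 = 5760.00, centroid at (18.00, 80.00).
horizontal leg: A = 60 × 18 = 1080.00, centroid at (66.00, 9.00).
gusset: A = ½·20·24 = 240.00, centroid at (42.67, 26.00).
ΣA = 7080.00 cm²
ΣAx̄ = (5760.00)(18.00) + (1080.00)(66.00) + (240.00)(42.67) = 185200.00 cm³
ΣAȳ = (5760.00)(80.00) + (1080.00)(9.00) + (240.00)(26.00) = 476760.00 cm³
x̄ = 185200.00 / 7080.00 = 26.16 cm
ȳ = 476760.00 / 7080.00 = 67.34 cm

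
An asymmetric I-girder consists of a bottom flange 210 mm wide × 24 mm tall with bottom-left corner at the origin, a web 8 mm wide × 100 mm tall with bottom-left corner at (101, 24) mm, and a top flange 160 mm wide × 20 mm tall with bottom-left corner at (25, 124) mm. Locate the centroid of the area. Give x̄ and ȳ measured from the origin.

bottom flange: A = 210 × 24 = 5040.00, centroid at (105.00, 12.00).
web: A = 8 × 100 = 800.00, centroid at (105.00, 74.00).
top flange: A = 160 × 20 = 3200.00, centroid at (105.00, 134.00).
ΣA = 9040.00 mm², ΣAx̄ = 949200.00 mm³, ΣAȳ = 548480.00 mm³.
x̄ = 949200.00/9040.00 = 105.00 mm; ȳ = 548480.00/9040.00 = 60.67 mm.

x̄ = 105.00 mm, ȳ = 60.67 mm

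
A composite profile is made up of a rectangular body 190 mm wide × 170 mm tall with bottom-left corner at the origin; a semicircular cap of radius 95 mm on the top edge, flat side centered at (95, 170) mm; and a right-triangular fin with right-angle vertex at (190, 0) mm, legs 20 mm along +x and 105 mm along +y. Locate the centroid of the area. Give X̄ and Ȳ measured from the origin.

X̄ = 97.25 mm, Ȳ = 121.28 mm

rectangular body: A = 190 × 170 = 32300.00, centroid at (95.00, 85.00).
semicircular top: A = ½π·95² = 14176.44, centroid at (95.00, 210.32).
triangular fin: A = ½·20·105 = 1050.00, centroid at (196.67, 35.00).
ΣA = 47526.44 mm²
ΣAX̄ = (32300.00)(95.00) + (14176.44)(95.00) + (1050.00)(196.67) = 4621761.50 mm³
ΣAȲ = (32300.00)(85.00) + (14176.44)(210.32) + (1050.00)(35.00) = 5763827.60 mm³
X̄ = 4621761.50 / 47526.44 = 97.25 mm
Ȳ = 5763827.60 / 47526.44 = 121.28 mm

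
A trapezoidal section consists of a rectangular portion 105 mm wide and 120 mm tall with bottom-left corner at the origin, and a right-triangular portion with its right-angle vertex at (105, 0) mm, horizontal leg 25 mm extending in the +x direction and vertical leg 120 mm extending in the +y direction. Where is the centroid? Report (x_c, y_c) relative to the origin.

x_c = 58.97 mm, y_c = 57.87 mm

rectangular portion: A = 105 × 120 = 12600.00, centroid at (52.50, 60.00).
triangular portion: A = ½·25·120 = 1500.00, centroid at (113.33, 40.00).
ΣA = 14100.00 mm², ΣAx_c = 831500.00 mm³, ΣAy_c = 816000.00 mm³.
x_c = 831500.00/14100.00 = 58.97 mm; y_c = 816000.00/14100.00 = 57.87 mm.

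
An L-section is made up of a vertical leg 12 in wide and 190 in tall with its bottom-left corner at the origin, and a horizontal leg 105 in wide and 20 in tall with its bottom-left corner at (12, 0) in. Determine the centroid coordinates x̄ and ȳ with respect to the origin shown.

vertical leg: A = 12 × 190 = 2280.00, centroid at (6.00, 95.00).
horizontal leg: A = 105 × 20 = 2100.00, centroid at (64.50, 10.00).
ΣA = 4380.00 in²
ΣAx̄ = (2280.00)(6.00) + (2100.00)(64.50) = 149130.00 in³
ΣAȳ = (2280.00)(95.00) + (2100.00)(10.00) = 237600.00 in³
x̄ = 149130.00 / 4380.00 = 34.05 in
ȳ = 237600.00 / 4380.00 = 54.25 in

x̄ = 34.05 in, ȳ = 54.25 in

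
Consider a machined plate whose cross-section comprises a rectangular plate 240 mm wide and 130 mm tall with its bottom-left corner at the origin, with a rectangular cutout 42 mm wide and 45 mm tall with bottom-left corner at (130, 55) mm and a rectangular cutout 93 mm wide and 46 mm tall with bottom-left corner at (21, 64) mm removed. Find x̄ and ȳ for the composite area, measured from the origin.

Part | A | x̄ᵢ | ȳᵢ | A·x̄ᵢ | A·ȳᵢ
plate | 31200.00 | 120.00 | 65.00 | 3744000.00 | 2028000.00
hole 1 | -1890.00 | 151.00 | 77.50 | -285390.00 | -146475.00
hole 2 | -4278.00 | 67.50 | 87.00 | -288765.00 | -372186.00
Σ | 25032.00 |  |  | 3169845.00 | 1509339.00
x̄ = 3169845.00 / 25032.00 = 126.63 mm
ȳ = 1509339.00 / 25032.00 = 60.30 mm

x̄ = 126.63 mm, ȳ = 60.30 mm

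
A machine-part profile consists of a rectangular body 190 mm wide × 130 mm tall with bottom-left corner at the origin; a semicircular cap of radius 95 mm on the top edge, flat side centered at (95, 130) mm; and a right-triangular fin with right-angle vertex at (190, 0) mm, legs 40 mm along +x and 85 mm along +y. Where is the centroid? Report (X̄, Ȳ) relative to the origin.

rectangular body: A = 190 × 130 = 24700.00, centroid at (95.00, 65.00).
semicircular top: A = ½π·95² = 14176.44, centroid at (95.00, 170.32).
triangular fin: A = ½·40·85 = 1700.00, centroid at (203.33, 28.33).
ΣA = 40576.44 mm², ΣAX̄ = 4038928.17 mm³, ΣAȲ = 4068186.79 mm³.
X̄ = 4038928.17/40576.44 = 99.54 mm; Ȳ = 4068186.79/40576.44 = 100.26 mm.

X̄ = 99.54 mm, Ȳ = 100.26 mm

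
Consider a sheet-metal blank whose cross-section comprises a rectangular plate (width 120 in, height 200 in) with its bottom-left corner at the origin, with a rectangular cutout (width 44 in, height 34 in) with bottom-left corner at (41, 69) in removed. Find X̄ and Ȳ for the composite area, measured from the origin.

Part | A | x̄ᵢ | ȳᵢ | A·x̄ᵢ | A·ȳᵢ
plate | 24000.00 | 60.00 | 100.00 | 1440000.00 | 2400000.00
hole | -1496.00 | 63.00 | 86.00 | -94248.00 | -128656.00
Σ | 22504.00 |  |  | 1345752.00 | 2271344.00
X̄ = 1345752.00 / 22504.00 = 59.80 in
Ȳ = 2271344.00 / 22504.00 = 100.93 in

X̄ = 59.80 in, Ȳ = 100.93 in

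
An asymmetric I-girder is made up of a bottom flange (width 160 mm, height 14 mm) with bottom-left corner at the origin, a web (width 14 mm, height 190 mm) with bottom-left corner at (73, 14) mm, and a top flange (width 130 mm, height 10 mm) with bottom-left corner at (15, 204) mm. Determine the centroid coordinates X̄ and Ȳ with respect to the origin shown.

X̄ = 80.00 mm, Ȳ = 93.12 mm

Part | A | x̄ᵢ | ȳᵢ | A·x̄ᵢ | A·ȳᵢ
bottom flange | 2240.00 | 80.00 | 7.00 | 179200.00 | 15680.00
web | 2660.00 | 80.00 | 109.00 | 212800.00 | 289940.00
top flange | 1300.00 | 80.00 | 209.00 | 104000.00 | 271700.00
Σ | 6200.00 |  |  | 496000.00 | 577320.00
X̄ = 496000.00 / 6200.00 = 80.00 mm
Ȳ = 577320.00 / 6200.00 = 93.12 mm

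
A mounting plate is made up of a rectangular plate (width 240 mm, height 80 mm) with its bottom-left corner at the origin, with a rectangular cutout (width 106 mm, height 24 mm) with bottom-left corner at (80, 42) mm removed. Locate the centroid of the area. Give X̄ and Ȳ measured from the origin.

plate: A = 240 × 80 = 19200.00, centroid at (120.00, 40.00).
hole: A = −(106 × 24) = -2544.00, centroid at (133.00, 54.00).
ΣA = 16656.00 mm², ΣAX̄ = 1965648.00 mm³, ΣAȲ = 630624.00 mm³.
X̄ = 1965648.00/16656.00 = 118.01 mm; Ȳ = 630624.00/16656.00 = 37.86 mm.

X̄ = 118.01 mm, Ȳ = 37.86 mm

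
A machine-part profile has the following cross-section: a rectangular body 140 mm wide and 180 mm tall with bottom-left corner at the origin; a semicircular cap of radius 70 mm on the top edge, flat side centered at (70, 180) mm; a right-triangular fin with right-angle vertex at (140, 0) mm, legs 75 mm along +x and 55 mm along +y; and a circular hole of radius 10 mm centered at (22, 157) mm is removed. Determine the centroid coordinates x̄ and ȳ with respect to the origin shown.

x̄ = 76.09 mm, ȳ = 111.72 mm

rectangular body: A = 140 × 180 = 25200.00, centroid at (70.00, 90.00).
semicircular top: A = ½π·70² = 7696.90, centroid at (70.00, 209.71).
triangular fin: A = ½·75·55 = 2062.50, centroid at (165.00, 18.33).
hole: A = −π·10² = -314.16, centroid at (22.00, 157.00).
ΣA = 34645.24 mm², ΣAx̄ = 2636184.14 mm³, ΣAȳ = 3870598.52 mm³.
x̄ = 2636184.14/34645.24 = 76.09 mm; ȳ = 3870598.52/34645.24 = 111.72 mm.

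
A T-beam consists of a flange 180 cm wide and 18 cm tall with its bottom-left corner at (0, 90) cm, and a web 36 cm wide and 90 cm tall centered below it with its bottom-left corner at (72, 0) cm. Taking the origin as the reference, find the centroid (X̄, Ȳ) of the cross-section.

web: A = 36 × 90 = 3240.00, centroid at (90.00, 45.00).
flange: A = 180 × 18 = 3240.00, centroid at (90.00, 99.00).
ΣA = 6480.00 cm², ΣAX̄ = 583200.00 cm³, ΣAȲ = 466560.00 cm³.
X̄ = 583200.00/6480.00 = 90.00 cm; Ȳ = 466560.00/6480.00 = 72.00 cm.

X̄ = 90.00 cm, Ȳ = 72.00 cm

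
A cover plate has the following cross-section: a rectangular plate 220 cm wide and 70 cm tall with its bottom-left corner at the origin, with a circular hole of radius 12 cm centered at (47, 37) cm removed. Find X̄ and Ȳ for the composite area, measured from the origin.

plate: A = 220 × 70 = 15400.00, centroid at (110.00, 35.00).
hole: A = −π·12² = -452.39, centroid at (47.00, 37.00).
ΣA = 14947.61 cm²
ΣAX̄ = (15400.00)(110.00) + (-452.39)(47.00) = 1672737.70 cm³
ΣAȲ = (15400.00)(35.00) + (-452.39)(37.00) = 522261.59 cm³
X̄ = 1672737.70 / 14947.61 = 111.91 cm
Ȳ = 522261.59 / 14947.61 = 34.94 cm

X̄ = 111.91 cm, Ȳ = 34.94 cm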